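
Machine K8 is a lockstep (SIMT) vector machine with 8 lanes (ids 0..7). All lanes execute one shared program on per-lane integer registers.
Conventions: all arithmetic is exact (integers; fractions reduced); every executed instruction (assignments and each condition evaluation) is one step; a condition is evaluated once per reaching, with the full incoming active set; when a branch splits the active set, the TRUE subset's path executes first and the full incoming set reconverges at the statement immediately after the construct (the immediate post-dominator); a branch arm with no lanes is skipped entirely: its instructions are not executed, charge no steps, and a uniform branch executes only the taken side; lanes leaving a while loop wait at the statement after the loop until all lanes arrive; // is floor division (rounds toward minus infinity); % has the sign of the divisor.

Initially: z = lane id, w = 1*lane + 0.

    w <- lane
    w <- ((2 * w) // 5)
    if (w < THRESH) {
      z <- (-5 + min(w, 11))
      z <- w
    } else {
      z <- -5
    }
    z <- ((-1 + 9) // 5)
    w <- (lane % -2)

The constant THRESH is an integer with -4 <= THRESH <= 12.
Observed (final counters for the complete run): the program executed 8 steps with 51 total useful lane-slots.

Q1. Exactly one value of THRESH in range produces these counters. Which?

Answer: THRESH = 1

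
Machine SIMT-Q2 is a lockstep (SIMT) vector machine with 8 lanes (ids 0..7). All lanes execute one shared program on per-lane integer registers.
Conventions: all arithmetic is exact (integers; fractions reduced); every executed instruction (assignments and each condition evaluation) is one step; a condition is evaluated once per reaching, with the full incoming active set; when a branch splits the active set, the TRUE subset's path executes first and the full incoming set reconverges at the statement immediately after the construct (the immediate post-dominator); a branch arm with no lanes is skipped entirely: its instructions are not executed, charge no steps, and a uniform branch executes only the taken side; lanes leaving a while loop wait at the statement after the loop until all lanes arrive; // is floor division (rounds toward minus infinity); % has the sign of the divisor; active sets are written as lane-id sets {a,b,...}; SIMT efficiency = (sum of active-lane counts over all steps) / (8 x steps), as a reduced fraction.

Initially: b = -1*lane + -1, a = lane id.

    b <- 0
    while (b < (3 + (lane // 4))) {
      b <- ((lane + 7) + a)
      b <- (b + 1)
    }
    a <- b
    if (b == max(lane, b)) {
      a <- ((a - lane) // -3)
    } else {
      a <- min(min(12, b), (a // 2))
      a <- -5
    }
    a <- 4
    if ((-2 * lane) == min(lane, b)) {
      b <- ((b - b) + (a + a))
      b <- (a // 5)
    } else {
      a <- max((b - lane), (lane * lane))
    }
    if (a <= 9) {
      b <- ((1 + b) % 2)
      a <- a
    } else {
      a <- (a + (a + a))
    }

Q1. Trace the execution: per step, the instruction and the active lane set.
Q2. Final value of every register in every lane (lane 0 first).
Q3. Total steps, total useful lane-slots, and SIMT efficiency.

step 0: b <- 0                       {0,1,2,3,4,5,6,7}
step 1: eval (b < (3 + (lane // 4))) {0,1,2,3,4,5,6,7}
step 2: b <- ((lane + 7) + a)        {0,1,2,3,4,5,6,7}
step 3: b <- (b + 1)                 {0,1,2,3,4,5,6,7}
step 4: eval (b < (3 + (lane // 4))) {0,1,2,3,4,5,6,7}
step 5: a <- b                       {0,1,2,3,4,5,6,7}
step 6: eval (b == max(lane, b))     {0,1,2,3,4,5,6,7}
step 7: a <- ((a - lane) // -3)      {0,1,2,3,4,5,6,7}
step 8: a <- 4                       {0,1,2,3,4,5,6,7}
step 9: eval ((-2 * lane) == min(lane, b)) {0,1,2,3,4,5,6,7}
step 10: b <- ((b - b) + (a + a))     {0}
step 11: b <- (a // 5)                {0}
step 12: a <- max((b - lane), (lane * lane)) {1,2,3,4,5,6,7}
step 13: eval (a <= 9)                {0,1,2,3,4,5,6,7}
step 14: b <- ((1 + b) % 2)           {0,1}
step 15: a <- a                       {0,1}
step 16: a <- (a + (a + a))           {2,3,4,5,6,7}

Answer: 17 steps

b: 1,1,12,14,16,18,20,22
a: 4,9,30,33,48,75,108,147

steps = 17; useful = 107; efficiency = 107/136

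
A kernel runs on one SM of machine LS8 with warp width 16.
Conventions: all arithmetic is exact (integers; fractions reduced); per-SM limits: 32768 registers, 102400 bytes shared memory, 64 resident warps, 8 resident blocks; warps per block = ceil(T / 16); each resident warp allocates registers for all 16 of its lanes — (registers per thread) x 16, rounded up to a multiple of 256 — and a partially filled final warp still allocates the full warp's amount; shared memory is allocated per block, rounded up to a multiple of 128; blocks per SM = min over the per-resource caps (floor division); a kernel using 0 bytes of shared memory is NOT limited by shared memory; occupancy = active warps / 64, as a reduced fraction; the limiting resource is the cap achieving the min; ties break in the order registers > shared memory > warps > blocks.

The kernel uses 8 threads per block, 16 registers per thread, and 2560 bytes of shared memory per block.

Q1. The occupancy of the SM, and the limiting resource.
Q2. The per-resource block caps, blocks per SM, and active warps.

Answer: occupancy 1/8, limited by blocks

registers: 128 blocks
shared memory: 40 blocks
warps: 64 blocks
blocks: 8 blocks

Answer: 8 blocks, 8 active warps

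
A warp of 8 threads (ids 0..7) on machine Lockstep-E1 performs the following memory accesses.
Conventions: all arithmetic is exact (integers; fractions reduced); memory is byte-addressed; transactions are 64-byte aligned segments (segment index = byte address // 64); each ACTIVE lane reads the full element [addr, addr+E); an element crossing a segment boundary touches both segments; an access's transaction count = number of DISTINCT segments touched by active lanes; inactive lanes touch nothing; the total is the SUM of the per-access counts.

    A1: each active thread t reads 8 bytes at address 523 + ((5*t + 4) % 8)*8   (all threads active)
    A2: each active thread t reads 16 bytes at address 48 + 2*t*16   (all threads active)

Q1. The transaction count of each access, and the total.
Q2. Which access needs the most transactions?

A1: 2 transactions
A2: 5 transactions

Answer: 2,5; total 7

Answer: A2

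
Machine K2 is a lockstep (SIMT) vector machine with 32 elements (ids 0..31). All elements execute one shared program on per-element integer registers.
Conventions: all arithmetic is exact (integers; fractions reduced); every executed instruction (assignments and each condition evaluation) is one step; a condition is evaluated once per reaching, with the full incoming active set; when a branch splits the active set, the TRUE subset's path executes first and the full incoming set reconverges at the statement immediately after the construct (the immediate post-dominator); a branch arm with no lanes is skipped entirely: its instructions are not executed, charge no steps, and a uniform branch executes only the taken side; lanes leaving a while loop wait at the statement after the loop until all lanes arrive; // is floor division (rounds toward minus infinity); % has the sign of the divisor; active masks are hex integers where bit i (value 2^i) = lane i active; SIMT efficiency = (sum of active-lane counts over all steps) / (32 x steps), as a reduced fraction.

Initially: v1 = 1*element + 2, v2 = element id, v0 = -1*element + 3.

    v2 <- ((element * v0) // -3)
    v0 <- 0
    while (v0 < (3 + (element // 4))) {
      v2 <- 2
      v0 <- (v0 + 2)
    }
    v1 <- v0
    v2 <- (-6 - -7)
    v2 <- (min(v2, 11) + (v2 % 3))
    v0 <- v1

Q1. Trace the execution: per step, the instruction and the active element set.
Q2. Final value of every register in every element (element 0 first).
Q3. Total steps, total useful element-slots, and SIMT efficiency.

step 0: v2 <- ((element * v0) // -3) 0xffffffff
step 1: v0 <- 0                      0xffffffff
step 2: eval (v0 < (3 + (element // 4))) 0xffffffff
step 3: v2 <- 2                      0xffffffff
step 4: v0 <- (v0 + 2)               0xffffffff
step 5: eval (v0 < (3 + (element // 4))) 0xffffffff
step 6: v2 <- 2                      0xffffffff
step 7: v0 <- (v0 + 2)               0xffffffff
step 8: eval (v0 < (3 + (element // 4))) 0xffffffff
step 9: v2 <- 2                      0xffffff00
step 10: v0 <- (v0 + 2)               0xffffff00
step 11: eval (v0 < (3 + (element // 4))) 0xffffff00
step 12: v2 <- 2                      0xffff0000
step 13: v0 <- (v0 + 2)               0xffff0000
step 14: eval (v0 < (3 + (element // 4))) 0xffff0000
step 15: v2 <- 2                      0xff000000
step 16: v0 <- (v0 + 2)               0xff000000
step 17: eval (v0 < (3 + (element // 4))) 0xff000000
step 18: v1 <- v0                     0xffffffff
step 19: v2 <- (-6 - -7)              0xffffffff
step 20: v2 <- (min(v2, 11) + (v2 % 3)) 0xffffffff
step 21: v0 <- v1                     0xffffffff

Answer: 22 steps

v1: 4,4,4,4,4,4,4,4,6,6,6,6,6,6,6,6,8,8,8,8,8,8,8,8,10,10,10,10,10,10,10,10
v2: 2,2,2,2,2,2,2,2,2,2,2,2,2,2,2,2,2,2,2,2,2,2,2,2,2,2,2,2,2,2,2,2
v0: 4,4,4,4,4,4,4,4,6,6,6,6,6,6,6,6,8,8,8,8,8,8,8,8,10,10,10,10,10,10,10,10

steps = 22; useful = 560; efficiency = 560/704 = 35/44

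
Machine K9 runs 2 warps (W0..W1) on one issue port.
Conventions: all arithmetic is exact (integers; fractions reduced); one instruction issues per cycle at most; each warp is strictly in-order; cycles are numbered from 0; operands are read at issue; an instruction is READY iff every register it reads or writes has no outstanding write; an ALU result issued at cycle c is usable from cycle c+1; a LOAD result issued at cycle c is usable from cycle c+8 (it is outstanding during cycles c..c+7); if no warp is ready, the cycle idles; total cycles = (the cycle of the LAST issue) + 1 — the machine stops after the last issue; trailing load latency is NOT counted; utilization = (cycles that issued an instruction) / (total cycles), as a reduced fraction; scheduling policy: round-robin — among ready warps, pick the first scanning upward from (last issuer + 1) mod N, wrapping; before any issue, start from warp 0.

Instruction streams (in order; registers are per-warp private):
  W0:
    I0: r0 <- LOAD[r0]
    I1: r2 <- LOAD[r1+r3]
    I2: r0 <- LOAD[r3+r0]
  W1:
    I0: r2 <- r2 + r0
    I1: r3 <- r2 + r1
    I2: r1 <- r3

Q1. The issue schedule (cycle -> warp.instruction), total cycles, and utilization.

cycle 0: W0.I0
cycle 1: W1.I0
cycle 2: W0.I1
cycle 3: W1.I1
cycle 4: W1.I2
cycle 5: idle
cycle 6: idle
cycle 7: idle
cycle 8: W0.I2

Answer: 9 cycles, utilization 2/3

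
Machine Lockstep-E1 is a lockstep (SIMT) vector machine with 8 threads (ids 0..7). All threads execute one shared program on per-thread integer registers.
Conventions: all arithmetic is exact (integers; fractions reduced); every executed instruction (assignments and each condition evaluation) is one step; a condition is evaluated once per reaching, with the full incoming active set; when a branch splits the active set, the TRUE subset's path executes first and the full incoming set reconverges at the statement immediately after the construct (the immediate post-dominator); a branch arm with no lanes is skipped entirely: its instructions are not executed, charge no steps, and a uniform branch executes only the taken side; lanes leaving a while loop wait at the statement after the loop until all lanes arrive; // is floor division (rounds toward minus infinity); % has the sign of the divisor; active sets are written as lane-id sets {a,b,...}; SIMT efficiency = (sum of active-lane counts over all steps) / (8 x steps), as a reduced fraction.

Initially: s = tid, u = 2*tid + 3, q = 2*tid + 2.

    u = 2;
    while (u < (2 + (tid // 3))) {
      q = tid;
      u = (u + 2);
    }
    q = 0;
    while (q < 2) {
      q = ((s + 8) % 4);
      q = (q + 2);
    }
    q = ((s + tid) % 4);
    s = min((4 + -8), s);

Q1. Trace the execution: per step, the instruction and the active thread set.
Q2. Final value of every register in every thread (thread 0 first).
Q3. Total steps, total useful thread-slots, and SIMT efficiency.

step 0: u <- 2                       {0,1,2,3,4,5,6,7}
step 1: eval (u < (2 + (tid // 3)))  {0,1,2,3,4,5,6,7}
step 2: q <- tid                     {3,4,5,6,7}
step 3: u <- (u + 2)                 {3,4,5,6,7}
step 4: eval (u < (2 + (tid // 3)))  {3,4,5,6,7}
step 5: q <- 0                       {0,1,2,3,4,5,6,7}
step 6: eval (q < 2)                 {0,1,2,3,4,5,6,7}
step 7: q <- ((s + 8) % 4)           {0,1,2,3,4,5,6,7}
step 8: q <- (q + 2)                 {0,1,2,3,4,5,6,7}
step 9: eval (q < 2)                 {0,1,2,3,4,5,6,7}
step 10: q <- ((s + tid) % 4)         {0,1,2,3,4,5,6,7}
step 11: s <- min((4 + -8), s)        {0,1,2,3,4,5,6,7}

Answer: 12 steps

s: -4,-4,-4,-4,-4,-4,-4,-4
u: 2,2,2,4,4,4,4,4
q: 0,2,0,2,0,2,0,2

steps = 12; useful = 87; efficiency = 87/96 = 29/32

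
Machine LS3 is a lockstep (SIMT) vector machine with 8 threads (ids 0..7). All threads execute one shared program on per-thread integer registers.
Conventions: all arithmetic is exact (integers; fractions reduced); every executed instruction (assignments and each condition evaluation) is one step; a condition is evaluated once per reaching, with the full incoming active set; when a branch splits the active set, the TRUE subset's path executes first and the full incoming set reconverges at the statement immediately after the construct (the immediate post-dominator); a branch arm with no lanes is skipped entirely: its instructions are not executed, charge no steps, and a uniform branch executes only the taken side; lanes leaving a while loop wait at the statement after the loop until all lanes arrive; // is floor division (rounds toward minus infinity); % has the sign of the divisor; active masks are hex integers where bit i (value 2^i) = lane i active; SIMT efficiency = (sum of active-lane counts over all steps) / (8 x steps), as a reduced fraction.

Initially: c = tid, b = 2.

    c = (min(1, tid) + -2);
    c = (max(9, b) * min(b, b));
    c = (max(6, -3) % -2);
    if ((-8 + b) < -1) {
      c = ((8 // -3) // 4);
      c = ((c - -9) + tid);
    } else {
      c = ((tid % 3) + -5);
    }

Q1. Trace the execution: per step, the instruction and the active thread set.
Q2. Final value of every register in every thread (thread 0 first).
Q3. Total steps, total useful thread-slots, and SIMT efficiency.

step 0: c <- (min(1, tid) + -2)      0xff
step 1: c <- (max(9, b) * min(b, b)) 0xff
step 2: c <- (max(6, -3) % -2)       0xff
step 3: eval ((-8 + b) < -1)         0xff
step 4: c <- ((8 // -3) // 4)        0xff
step 5: c <- ((c - -9) + tid)        0xff

Answer: 6 steps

c: 8,9,10,11,12,13,14,15
b: 2,2,2,2,2,2,2,2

steps = 6; useful = 48; efficiency = 48/48 = 1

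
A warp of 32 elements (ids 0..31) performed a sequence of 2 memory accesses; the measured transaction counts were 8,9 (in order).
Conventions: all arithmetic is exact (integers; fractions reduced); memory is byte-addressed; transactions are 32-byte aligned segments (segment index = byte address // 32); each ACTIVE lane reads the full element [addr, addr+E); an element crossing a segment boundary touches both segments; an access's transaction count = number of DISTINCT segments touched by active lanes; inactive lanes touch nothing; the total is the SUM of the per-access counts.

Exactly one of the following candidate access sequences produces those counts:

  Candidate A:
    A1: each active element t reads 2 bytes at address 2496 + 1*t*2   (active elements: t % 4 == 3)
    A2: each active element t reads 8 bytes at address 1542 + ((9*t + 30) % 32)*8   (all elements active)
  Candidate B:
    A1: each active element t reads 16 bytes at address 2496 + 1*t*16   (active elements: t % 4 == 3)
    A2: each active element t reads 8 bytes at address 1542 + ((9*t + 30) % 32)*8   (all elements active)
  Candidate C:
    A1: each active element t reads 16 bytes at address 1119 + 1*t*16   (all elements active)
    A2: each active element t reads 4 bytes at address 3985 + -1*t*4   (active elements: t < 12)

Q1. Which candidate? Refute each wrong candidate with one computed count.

A: A1 gives 2 transactions, not 8
C: A1 gives 17 transactions, not 8
B: all counts match (8,9)

Answer: B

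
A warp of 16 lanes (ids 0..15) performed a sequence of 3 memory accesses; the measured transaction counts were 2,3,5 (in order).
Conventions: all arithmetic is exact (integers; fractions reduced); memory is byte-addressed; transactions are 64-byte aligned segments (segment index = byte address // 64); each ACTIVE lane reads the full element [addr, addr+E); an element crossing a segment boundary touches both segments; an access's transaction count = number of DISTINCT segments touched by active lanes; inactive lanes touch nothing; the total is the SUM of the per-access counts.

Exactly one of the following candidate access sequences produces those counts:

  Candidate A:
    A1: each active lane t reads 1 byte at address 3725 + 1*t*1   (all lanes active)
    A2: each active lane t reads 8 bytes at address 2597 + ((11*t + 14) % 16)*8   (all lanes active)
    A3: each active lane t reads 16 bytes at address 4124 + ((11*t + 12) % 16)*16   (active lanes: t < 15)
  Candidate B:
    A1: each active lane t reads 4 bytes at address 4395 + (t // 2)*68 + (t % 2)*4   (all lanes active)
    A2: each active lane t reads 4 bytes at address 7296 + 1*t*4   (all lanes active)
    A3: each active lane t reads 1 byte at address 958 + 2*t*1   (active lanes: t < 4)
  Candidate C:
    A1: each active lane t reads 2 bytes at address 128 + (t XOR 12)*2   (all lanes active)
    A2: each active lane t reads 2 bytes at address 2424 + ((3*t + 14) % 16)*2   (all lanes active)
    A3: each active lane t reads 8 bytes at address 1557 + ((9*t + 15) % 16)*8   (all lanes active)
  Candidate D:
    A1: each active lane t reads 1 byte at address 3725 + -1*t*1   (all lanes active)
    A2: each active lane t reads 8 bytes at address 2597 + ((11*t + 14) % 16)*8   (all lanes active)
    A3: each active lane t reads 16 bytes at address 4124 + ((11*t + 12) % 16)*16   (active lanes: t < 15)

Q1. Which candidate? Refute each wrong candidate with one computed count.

A: A1 gives 1 transaction, not 2
B: A1 gives 9 transactions, not 2
C: A1 gives 1 transaction, not 2
D: all counts match (2,3,5)

Answer: D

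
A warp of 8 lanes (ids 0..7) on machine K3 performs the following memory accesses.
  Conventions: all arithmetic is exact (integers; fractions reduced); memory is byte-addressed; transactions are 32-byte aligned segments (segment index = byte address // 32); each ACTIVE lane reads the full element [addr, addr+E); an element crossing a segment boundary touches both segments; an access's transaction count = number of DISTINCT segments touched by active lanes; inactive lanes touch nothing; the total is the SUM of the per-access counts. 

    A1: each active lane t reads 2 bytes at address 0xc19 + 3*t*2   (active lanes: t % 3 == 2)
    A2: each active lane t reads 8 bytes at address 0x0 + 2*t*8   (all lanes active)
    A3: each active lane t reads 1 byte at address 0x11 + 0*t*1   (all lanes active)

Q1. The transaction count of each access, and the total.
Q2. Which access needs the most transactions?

A1: 1 transaction
A2: 4 transactions
A3: 1 transaction

Answer: 1,4,1; total 6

Answer: A2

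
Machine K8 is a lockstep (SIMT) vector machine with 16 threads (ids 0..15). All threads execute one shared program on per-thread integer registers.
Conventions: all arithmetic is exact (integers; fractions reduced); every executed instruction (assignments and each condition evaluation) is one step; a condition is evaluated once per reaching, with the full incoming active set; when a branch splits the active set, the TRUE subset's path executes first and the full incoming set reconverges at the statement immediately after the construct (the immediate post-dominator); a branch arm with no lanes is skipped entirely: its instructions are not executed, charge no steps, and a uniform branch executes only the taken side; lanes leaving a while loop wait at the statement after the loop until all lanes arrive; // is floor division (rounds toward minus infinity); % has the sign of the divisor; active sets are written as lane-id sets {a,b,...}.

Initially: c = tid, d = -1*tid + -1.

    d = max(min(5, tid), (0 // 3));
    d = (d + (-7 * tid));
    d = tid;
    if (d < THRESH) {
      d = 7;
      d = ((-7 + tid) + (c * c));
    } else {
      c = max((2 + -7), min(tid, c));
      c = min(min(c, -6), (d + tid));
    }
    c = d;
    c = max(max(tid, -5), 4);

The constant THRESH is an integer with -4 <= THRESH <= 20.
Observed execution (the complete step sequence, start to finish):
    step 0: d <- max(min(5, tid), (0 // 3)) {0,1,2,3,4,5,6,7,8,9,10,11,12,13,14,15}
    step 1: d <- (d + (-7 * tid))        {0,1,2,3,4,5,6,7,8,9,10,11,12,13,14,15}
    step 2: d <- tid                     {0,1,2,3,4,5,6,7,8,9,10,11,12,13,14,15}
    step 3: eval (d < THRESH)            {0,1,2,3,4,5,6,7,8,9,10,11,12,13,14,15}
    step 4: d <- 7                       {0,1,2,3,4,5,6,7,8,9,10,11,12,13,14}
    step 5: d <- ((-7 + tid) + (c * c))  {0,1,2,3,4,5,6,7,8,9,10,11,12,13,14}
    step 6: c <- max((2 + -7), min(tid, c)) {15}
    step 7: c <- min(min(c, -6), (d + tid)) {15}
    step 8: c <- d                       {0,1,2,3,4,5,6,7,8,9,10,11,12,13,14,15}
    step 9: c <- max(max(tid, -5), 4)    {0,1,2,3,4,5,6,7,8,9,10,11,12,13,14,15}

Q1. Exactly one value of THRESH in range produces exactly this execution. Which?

Answer: THRESH = 15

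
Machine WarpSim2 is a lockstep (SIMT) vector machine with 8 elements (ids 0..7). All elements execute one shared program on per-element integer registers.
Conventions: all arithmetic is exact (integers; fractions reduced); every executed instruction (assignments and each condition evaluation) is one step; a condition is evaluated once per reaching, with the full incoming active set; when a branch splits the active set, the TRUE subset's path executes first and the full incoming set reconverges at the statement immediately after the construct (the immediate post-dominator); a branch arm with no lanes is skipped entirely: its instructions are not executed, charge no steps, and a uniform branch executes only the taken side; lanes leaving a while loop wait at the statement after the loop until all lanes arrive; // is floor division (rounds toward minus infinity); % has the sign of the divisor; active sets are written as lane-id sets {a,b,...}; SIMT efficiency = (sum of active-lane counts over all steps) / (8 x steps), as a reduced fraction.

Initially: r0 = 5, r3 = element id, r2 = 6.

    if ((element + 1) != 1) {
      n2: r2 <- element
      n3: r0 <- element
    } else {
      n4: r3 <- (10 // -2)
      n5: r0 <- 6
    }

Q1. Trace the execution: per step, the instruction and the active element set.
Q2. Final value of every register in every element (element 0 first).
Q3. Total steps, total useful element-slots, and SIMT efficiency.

step 0: eval ((element + 1) != 1)    {0,1,2,3,4,5,6,7}
step 1: r2 <- element                {1,2,3,4,5,6,7}
step 2: r0 <- element                {1,2,3,4,5,6,7}
step 3: r3 <- (10 // -2)             {0}
step 4: r0 <- 6                      {0}

Answer: 5 steps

r0: 6,1,2,3,4,5,6,7
r3: -5,1,2,3,4,5,6,7
r2: 6,1,2,3,4,5,6,7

steps = 5; useful = 24; efficiency = 24/40 = 3/5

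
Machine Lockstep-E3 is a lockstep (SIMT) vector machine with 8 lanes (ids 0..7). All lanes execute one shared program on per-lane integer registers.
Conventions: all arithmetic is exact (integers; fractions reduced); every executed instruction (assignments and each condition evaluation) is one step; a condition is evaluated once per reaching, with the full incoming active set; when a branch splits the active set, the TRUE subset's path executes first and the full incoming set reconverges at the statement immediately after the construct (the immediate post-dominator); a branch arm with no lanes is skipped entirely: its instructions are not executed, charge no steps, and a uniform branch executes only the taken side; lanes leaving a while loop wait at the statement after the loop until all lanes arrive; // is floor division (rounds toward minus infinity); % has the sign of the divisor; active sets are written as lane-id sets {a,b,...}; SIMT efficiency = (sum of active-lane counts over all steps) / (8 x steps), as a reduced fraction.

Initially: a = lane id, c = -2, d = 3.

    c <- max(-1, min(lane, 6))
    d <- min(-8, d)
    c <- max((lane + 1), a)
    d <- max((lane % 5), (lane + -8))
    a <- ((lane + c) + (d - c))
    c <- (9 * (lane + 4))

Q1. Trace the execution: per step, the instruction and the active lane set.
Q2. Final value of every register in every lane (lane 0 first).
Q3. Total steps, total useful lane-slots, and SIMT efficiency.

step 0: c <- max(-1, min(lane, 6))   {0,1,2,3,4,5,6,7}
step 1: d <- min(-8, d)              {0,1,2,3,4,5,6,7}
step 2: c <- max((lane + 1), a)      {0,1,2,3,4,5,6,7}
step 3: d <- max((lane % 5), (lane + -8)) {0,1,2,3,4,5,6,7}
step 4: a <- ((lane + c) + (d - c))  {0,1,2,3,4,5,6,7}
step 5: c <- (9 * (lane + 4))        {0,1,2,3,4,5,6,7}

Answer: 6 steps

a: 0,2,4,6,8,5,7,9
c: 36,45,54,63,72,81,90,99
d: 0,1,2,3,4,0,1,2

steps = 6; useful = 48; efficiency = 48/48 = 1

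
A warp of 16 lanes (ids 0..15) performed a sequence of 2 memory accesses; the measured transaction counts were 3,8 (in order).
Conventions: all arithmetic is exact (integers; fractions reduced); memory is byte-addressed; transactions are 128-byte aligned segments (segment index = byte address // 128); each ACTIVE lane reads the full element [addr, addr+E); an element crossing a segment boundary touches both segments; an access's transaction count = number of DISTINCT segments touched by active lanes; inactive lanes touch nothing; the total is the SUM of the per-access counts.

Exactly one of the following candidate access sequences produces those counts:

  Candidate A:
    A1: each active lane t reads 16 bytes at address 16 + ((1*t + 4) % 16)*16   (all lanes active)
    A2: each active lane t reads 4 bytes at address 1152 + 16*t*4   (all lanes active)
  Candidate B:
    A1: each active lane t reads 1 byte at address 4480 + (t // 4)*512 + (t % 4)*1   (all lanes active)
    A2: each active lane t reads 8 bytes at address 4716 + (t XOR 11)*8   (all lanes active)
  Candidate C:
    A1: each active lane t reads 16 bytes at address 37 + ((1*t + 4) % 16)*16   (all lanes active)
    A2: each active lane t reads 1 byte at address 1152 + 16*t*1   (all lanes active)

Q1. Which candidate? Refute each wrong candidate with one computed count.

B: A1 gives 4 transactions, not 3
C: A2 gives 2 transactions, not 8
A: all counts match (3,8)

Answer: A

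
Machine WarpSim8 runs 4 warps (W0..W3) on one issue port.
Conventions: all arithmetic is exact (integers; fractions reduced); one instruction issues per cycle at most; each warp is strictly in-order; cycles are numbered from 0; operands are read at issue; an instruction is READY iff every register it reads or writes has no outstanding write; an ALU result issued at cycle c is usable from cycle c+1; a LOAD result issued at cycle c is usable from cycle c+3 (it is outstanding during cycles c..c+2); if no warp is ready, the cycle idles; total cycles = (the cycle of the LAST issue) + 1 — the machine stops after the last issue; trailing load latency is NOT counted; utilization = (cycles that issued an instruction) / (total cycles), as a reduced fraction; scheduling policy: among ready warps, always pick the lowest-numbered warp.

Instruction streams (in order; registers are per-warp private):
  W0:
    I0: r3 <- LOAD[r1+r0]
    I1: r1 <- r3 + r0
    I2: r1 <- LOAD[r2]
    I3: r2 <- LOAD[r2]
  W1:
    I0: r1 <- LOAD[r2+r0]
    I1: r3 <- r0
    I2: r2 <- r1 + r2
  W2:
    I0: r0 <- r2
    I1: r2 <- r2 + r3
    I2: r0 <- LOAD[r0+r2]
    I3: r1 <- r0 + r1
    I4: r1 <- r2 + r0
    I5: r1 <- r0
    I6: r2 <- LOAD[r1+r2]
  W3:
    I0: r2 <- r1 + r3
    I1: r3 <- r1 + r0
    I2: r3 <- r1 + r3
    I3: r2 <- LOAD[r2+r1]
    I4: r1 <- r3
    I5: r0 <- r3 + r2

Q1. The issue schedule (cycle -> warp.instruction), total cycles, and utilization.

cycle 0: W0.I0
cycle 1: W1.I0
cycle 2: W1.I1
cycle 3: W0.I1
cycle 4: W0.I2
cycle 5: W0.I3
cycle 6: W1.I2
cycle 7: W2.I0
cycle 8: W2.I1
cycle 9: W2.I2
cycle 10: W3.I0
cycle 11: W3.I1
cycle 12: W2.I3
cycle 13: W2.I4
cycle 14: W2.I5
cycle 15: W2.I6
cycle 16: W3.I2
cycle 17: W3.I3
cycle 18: W3.I4
cycle 19: idle
cycle 20: W3.I5

Answer: 21 cycles, utilization 20/21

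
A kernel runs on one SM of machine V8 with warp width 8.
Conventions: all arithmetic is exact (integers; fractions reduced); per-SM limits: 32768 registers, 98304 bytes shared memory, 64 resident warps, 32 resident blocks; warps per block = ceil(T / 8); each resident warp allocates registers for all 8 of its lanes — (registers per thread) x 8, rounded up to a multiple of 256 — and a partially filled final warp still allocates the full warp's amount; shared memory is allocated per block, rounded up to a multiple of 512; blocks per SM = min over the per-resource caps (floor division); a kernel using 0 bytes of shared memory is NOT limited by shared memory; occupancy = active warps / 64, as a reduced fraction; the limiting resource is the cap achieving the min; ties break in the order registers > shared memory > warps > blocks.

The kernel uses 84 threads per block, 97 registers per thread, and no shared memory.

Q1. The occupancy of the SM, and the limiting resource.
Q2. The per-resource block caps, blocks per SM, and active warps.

Answer: occupancy 11/32, limited by registers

registers: 2 blocks
shared memory: no limit (kernel uses none)
warps: 5 blocks
blocks: 32 blocks

Answer: 2 blocks, 22 active warps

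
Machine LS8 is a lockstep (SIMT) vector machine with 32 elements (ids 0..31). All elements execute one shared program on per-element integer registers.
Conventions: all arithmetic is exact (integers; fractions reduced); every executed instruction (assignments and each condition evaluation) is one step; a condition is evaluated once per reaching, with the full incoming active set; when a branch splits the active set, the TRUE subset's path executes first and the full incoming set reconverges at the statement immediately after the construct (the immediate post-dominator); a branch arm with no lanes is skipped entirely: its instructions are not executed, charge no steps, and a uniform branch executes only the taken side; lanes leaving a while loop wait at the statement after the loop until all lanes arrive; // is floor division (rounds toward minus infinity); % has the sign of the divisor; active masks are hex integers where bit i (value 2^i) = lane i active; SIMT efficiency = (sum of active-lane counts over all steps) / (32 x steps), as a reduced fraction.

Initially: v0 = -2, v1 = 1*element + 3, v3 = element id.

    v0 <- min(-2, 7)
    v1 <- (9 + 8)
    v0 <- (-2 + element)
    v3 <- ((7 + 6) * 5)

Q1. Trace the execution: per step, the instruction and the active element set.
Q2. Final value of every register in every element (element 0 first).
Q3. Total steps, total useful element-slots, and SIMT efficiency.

step 0: v0 <- min(-2, 7)             0xffffffff
step 1: v1 <- (9 + 8)                0xffffffff
step 2: v0 <- (-2 + element)         0xffffffff
step 3: v3 <- ((7 + 6) * 5)          0xffffffff

Answer: 4 steps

v0: -2,-1,0,1,2,3,4,5,6,7,8,9,10,11,12,13,14,15,16,17,18,19,20,21,22,23,24,25,26,27,28,29
v1: 17,17,17,17,17,17,17,17,17,17,17,17,17,17,17,17,17,17,17,17,17,17,17,17,17,17,17,17,17,17,17,17
v3: 65,65,65,65,65,65,65,65,65,65,65,65,65,65,65,65,65,65,65,65,65,65,65,65,65,65,65,65,65,65,65,65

steps = 4; useful = 128; efficiency = 128/128 = 1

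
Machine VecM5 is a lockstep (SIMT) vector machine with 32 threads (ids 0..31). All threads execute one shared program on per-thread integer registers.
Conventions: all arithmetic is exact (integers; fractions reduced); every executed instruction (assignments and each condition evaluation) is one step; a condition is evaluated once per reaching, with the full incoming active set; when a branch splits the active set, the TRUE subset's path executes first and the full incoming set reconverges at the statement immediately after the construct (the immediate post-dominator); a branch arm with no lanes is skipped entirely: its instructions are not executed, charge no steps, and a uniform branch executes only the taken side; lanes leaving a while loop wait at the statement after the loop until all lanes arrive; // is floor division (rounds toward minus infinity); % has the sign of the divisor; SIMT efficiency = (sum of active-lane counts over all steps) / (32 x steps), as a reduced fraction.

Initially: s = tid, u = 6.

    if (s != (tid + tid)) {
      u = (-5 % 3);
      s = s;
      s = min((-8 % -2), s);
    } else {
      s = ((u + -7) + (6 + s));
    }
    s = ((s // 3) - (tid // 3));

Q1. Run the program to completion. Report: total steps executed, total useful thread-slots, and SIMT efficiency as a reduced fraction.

Answer: 6 steps, 158 useful, 79/96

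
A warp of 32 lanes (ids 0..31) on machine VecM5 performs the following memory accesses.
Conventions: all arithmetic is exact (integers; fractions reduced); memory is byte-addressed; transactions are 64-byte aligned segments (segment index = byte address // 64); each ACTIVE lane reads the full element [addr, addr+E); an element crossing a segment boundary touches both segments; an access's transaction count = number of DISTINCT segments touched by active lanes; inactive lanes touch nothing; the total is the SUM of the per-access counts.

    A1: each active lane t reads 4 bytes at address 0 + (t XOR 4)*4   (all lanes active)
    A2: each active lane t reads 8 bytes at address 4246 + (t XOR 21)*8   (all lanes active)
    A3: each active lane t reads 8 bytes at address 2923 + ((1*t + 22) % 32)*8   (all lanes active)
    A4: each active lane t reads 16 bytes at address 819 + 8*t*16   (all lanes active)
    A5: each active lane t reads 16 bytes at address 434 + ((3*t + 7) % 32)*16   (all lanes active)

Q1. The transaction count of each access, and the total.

A1: 2 transactions
A2: 5 transactions
A3: 5 transactions
A4: 64 transactions
A5: 9 transactions

Answer: 2,5,5,64,9; total 85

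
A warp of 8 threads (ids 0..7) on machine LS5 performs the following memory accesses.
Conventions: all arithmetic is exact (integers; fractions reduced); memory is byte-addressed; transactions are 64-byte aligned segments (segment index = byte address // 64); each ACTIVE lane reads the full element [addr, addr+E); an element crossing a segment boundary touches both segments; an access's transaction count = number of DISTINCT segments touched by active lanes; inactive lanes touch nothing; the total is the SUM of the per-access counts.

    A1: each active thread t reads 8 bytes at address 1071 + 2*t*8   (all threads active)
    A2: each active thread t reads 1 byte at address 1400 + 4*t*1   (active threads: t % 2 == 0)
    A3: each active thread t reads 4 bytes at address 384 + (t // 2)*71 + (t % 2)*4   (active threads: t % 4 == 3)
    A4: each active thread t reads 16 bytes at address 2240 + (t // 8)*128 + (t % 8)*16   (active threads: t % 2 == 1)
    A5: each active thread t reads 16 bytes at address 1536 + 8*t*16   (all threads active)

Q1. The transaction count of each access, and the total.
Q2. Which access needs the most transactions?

A1: 3 transactions
A2: 2 transactions
A3: 2 transactions
A4: 2 transactions
A5: 8 transactions

Answer: 3,2,2,2,8; total 17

Answer: A5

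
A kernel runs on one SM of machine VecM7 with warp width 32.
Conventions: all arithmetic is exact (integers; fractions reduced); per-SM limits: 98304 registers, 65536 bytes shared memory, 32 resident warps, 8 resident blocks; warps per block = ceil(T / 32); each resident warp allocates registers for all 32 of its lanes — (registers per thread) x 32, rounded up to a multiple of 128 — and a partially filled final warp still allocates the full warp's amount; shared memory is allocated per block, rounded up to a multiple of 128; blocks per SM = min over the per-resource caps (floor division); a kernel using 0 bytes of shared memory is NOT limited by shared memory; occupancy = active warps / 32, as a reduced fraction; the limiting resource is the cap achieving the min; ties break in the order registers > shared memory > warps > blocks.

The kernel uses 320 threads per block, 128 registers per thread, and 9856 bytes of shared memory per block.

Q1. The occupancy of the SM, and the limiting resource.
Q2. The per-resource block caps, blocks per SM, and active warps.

Answer: occupancy 5/8, limited by registers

registers: 2 blocks
shared memory: 6 blocks
warps: 3 blocks
blocks: 8 blocks

Answer: 2 blocks, 20 active warps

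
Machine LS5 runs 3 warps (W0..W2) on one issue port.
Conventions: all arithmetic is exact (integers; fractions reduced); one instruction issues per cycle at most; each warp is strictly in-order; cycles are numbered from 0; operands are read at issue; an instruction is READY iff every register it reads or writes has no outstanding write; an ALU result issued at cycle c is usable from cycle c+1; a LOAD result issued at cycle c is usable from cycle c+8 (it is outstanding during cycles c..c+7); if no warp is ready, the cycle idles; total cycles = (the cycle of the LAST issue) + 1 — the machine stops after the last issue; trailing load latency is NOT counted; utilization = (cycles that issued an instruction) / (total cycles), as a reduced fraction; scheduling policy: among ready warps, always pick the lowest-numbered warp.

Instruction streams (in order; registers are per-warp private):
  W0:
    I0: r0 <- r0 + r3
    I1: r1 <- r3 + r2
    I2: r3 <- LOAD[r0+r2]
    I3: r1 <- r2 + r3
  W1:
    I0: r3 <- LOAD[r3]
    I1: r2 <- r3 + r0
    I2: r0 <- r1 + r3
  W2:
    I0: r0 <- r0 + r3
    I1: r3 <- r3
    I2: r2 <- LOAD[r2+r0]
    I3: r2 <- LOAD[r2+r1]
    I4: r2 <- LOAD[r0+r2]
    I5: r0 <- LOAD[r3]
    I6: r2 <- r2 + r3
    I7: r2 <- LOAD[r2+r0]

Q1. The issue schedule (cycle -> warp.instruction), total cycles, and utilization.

cycle 0: W0.I0
cycle 1: W0.I1
cycle 2: W0.I2
cycle 3: W1.I0
cycle 4: W2.I0
cycle 5: W2.I1
cycle 6: W2.I2
cycle 7: idle
cycle 8: idle
cycle 9: idle
cycle 10: W0.I3
cycle 11: W1.I1
cycle 12: W1.I2
cycle 13: idle
cycle 14: W2.I3
cycle 15: idle
cycle 16: idle
cycle 17: idle
cycle 18: idle
cycle 19: idle
cycle 20: idle
cycle 21: idle
cycle 22: W2.I4
cycle 23: W2.I5
cycle 24: idle
cycle 25: idle
cycle 26: idle
cycle 27: idle
cycle 28: idle
cycle 29: idle
cycle 30: W2.I6
cycle 31: W2.I7

Answer: 32 cycles, utilization 15/32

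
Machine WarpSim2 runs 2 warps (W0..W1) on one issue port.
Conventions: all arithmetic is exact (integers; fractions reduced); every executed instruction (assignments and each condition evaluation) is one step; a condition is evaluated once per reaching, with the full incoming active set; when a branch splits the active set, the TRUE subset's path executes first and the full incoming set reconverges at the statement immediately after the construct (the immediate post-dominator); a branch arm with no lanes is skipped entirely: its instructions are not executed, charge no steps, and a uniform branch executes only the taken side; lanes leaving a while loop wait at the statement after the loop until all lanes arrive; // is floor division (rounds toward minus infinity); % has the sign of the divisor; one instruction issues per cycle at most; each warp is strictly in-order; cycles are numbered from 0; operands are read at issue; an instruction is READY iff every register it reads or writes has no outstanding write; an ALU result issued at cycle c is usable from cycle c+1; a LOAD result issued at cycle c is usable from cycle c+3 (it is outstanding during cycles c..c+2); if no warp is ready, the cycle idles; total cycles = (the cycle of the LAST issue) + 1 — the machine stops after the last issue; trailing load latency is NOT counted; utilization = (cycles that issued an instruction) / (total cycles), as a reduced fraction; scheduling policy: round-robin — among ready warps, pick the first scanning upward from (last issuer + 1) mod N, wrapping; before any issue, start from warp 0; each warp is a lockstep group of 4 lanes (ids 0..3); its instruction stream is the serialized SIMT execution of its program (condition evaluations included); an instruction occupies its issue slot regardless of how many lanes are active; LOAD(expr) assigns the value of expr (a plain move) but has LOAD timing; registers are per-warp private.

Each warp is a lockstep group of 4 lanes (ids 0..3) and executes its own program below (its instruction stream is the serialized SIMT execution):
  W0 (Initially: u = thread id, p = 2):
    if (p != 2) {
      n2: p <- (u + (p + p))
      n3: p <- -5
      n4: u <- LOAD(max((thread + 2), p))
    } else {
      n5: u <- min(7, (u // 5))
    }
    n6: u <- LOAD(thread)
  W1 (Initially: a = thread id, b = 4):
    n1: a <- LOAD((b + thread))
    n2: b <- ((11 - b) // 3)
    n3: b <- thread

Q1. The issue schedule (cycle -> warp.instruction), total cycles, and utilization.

cycle 0: W0.I0
cycle 1: W1.I0
cycle 2: W0.I1
cycle 3: W1.I1
cycle 4: W0.I2
cycle 5: W1.I2

Answer: 6 cycles, utilization 1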